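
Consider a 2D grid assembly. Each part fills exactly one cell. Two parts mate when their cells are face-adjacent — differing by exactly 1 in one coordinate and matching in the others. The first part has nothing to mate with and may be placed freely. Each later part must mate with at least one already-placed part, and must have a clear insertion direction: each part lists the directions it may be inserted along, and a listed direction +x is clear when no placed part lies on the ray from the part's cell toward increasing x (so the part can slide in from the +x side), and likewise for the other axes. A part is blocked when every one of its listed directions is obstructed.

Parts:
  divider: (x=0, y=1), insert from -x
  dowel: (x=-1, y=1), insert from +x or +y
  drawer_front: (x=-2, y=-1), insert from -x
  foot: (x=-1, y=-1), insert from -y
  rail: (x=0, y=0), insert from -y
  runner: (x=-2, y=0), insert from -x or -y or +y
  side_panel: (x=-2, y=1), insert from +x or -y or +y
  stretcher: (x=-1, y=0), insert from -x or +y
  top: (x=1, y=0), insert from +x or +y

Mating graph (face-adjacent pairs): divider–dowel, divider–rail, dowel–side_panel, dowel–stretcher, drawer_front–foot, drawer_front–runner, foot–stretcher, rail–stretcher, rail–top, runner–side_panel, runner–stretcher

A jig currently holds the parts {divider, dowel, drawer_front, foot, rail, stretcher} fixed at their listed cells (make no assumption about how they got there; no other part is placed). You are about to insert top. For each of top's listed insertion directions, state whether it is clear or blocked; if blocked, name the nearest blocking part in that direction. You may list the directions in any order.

+x: clear; +y: clear

+x: ray from top(1, 0) has no placed part ⇒ clear
+y: ray from top(1, 0) has no placed part ⇒ clear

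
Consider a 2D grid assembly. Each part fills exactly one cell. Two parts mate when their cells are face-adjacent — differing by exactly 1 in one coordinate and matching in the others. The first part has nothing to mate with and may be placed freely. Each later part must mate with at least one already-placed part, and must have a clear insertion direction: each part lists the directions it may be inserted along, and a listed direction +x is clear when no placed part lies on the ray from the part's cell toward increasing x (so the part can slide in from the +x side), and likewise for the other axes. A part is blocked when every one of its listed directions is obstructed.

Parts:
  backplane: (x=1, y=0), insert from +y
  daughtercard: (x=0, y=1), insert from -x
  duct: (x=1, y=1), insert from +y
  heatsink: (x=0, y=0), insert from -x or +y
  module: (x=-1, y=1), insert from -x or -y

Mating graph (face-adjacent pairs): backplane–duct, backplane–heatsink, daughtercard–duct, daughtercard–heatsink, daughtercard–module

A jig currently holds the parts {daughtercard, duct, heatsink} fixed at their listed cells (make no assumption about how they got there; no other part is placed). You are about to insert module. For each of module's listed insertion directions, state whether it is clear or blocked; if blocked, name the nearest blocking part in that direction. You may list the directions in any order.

-x: ray from module(-1, 1) has no placed part ⇒ clear
-y: ray from module(-1, 1) has no placed part ⇒ clear

-x: clear; -y: clear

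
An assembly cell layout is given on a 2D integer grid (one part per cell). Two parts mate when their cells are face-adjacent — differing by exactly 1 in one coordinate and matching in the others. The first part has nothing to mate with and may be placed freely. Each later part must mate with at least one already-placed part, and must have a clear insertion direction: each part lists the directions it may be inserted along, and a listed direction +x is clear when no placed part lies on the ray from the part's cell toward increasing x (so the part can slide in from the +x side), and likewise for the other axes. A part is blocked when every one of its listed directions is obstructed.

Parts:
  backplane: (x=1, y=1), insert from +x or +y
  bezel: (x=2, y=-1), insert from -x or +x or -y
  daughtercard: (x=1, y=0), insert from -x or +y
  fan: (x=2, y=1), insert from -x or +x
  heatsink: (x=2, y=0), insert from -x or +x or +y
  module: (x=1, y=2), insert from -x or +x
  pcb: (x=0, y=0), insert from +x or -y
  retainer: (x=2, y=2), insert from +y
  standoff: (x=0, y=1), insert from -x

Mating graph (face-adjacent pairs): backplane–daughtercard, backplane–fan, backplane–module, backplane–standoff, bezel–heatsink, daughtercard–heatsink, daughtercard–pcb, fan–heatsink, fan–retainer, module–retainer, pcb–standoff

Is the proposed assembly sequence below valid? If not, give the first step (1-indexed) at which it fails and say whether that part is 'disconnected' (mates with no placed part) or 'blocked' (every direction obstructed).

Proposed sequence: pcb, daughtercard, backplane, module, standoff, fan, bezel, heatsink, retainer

Invalid at step 7 (disconnected)

1. pcb@(0, 0) [+x clear] — {pcb}
2. daughtercard@(1, 0) [+y clear] — {daughtercard, pcb}
3. backplane@(1, 1) [+x clear] — {backplane, daughtercard, pcb}
4. module@(1, 2) [-x clear] — {backplane, daughtercard, module, pcb}
5. standoff@(0, 1) [-x clear] — {backplane, daughtercard, module, pcb, standoff}
6. fan@(2, 1) [+x clear] — {backplane, daughtercard, fan, module, pcb, standoff}
7. bezel@(2, -1) — no placed neighbour ⇒ disconnected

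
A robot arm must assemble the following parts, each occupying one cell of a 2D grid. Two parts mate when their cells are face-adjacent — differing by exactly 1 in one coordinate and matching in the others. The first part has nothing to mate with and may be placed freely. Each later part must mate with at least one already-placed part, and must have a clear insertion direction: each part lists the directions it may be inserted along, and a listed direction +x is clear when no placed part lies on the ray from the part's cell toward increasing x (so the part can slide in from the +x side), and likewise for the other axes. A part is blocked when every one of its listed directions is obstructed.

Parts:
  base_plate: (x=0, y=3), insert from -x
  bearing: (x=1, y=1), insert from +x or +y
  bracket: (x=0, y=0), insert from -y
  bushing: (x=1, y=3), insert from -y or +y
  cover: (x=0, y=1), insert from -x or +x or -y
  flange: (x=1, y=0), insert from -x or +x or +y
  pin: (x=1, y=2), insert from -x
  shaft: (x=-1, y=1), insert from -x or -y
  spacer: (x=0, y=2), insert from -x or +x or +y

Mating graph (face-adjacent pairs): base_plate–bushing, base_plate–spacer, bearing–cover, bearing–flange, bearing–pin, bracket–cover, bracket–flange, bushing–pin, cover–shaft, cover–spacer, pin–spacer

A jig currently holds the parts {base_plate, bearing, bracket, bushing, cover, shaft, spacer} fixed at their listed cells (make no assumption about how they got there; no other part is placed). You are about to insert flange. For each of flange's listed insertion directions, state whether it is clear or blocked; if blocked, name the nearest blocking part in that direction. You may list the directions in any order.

+x: clear; +y: blocked by bearing; -x: blocked by bracket

-x: nearest on ray is bracket@(0, 0) ⇒ blocked
+x: ray from flange(1, 0) has no placed part ⇒ clear
+y: nearest on ray is bearing@(1, 1) ⇒ blocked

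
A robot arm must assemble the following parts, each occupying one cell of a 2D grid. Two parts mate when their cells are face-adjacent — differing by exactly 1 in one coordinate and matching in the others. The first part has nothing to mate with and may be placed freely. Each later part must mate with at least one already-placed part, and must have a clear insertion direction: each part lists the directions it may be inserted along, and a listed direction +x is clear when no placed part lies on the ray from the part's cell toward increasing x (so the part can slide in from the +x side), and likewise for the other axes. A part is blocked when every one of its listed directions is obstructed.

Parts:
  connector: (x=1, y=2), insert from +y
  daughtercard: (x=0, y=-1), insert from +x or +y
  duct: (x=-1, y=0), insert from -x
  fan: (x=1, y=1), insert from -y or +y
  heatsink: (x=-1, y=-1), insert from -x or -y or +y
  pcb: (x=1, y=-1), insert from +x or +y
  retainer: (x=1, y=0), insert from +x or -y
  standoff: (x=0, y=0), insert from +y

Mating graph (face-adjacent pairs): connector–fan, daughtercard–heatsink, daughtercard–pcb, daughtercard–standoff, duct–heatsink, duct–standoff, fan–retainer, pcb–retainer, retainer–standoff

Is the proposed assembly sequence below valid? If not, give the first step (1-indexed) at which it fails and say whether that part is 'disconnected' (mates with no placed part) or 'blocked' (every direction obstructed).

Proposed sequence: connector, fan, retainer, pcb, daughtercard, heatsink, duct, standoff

Valid

1. connector@(1, 2) [+y clear] — {connector}
2. fan@(1, 1) [-y clear] — {connector, fan}
3. retainer@(1, 0) [+x clear] — {connector, fan, retainer}
4. pcb@(1, -1) [+x clear] — {connector, fan, pcb, retainer}
5. daughtercard@(0, -1) [+y clear] — {connector, daughtercard, fan, pcb, retainer}
6. heatsink@(-1, -1) [-x clear] — {connector, daughtercard, fan, heatsink, pcb, retainer}
7. duct@(-1, 0) [-x clear] — {connector, daughtercard, duct, fan, heatsink, pcb, retainer}
8. standoff@(0, 0) [+y clear] — {connector, daughtercard, duct, fan, heatsink, pcb, retainer, standoff}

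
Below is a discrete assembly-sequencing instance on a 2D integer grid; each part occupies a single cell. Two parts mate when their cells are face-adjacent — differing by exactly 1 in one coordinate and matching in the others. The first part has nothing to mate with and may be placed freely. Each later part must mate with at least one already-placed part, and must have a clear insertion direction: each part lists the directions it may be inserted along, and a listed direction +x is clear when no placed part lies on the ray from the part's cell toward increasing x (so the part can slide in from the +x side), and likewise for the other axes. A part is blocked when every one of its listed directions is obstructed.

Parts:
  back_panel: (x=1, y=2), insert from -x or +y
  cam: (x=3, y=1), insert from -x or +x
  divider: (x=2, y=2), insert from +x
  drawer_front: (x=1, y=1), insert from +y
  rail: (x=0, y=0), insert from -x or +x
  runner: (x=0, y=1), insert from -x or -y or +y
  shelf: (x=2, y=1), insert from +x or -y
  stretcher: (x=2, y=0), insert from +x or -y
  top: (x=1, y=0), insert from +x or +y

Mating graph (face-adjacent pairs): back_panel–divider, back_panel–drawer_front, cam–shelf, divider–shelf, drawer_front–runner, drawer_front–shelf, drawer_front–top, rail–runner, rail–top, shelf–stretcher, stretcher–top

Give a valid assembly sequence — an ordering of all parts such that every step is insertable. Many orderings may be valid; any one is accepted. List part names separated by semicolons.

drawer_front; runner; shelf; cam; divider; rail; top; stretcher; back_panel

1. drawer_front@(1, 1) [+y clear] — {drawer_front}
2. runner@(0, 1) [-x clear] — {drawer_front, runner}
3. shelf@(2, 1) [+x clear] — {drawer_front, runner, shelf}
4. cam@(3, 1) [+x clear] — {cam, drawer_front, runner, shelf}
5. divider@(2, 2) [+x clear] — {cam, divider, drawer_front, runner, shelf}
6. rail@(0, 0) [-x clear] — {cam, divider, drawer_front, rail, runner, shelf}
7. top@(1, 0) [+x clear] — {cam, divider, drawer_front, rail, runner, shelf, top}
8. stretcher@(2, 0) [+x clear] — {cam, divider, drawer_front, rail, runner, shelf, stretcher, top}
9. back_panel@(1, 2) [-x clear] — {back_panel, cam, divider, drawer_front, rail, runner, shelf, stretcher, top}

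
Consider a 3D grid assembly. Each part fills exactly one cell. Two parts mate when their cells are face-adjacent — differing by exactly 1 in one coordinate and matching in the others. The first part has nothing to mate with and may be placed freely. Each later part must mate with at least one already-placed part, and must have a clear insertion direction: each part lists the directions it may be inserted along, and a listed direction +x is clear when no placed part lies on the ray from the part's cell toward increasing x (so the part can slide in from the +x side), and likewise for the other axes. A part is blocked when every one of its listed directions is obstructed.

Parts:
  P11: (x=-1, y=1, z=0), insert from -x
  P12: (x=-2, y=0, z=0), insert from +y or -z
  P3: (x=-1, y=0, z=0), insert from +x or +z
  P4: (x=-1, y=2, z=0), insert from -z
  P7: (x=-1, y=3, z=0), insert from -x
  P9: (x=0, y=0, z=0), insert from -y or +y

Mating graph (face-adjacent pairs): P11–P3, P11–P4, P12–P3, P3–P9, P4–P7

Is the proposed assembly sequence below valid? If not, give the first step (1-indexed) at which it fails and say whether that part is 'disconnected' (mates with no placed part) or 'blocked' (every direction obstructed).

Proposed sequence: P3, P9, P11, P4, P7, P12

Valid

1. P3@(-1, 0, 0) [+x clear] — {P3}
2. P9@(0, 0, 0) [-y clear] — {P3, P9}
3. P11@(-1, 1, 0) [-x clear] — {P11, P3, P9}
4. P4@(-1, 2, 0) [-z clear] — {P11, P3, P4, P9}
5. P7@(-1, 3, 0) [-x clear] — {P11, P3, P4, P7, P9}
6. P12@(-2, 0, 0) [+y clear] — {P11, P12, P3, P4, P7, P9}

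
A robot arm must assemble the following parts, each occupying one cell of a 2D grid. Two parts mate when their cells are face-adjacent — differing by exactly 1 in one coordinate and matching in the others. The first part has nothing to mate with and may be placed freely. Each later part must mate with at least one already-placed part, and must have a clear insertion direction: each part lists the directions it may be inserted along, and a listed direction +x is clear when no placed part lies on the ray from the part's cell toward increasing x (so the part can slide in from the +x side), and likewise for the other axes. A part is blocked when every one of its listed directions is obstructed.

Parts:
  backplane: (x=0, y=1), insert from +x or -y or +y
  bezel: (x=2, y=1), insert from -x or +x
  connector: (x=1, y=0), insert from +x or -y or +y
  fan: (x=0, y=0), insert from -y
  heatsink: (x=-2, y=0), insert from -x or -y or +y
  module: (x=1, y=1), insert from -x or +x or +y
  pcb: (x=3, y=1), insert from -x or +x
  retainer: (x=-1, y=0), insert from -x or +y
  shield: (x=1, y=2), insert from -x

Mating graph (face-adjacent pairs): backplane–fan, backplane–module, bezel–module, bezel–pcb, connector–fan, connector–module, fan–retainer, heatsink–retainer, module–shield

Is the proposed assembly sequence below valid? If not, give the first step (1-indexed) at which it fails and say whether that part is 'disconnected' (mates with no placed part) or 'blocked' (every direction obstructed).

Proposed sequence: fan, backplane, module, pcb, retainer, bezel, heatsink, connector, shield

1. fan@(0, 0) [-y clear] — {fan}
2. backplane@(0, 1) [+x clear] — {backplane, fan}
3. module@(1, 1) [+x clear] — {backplane, fan, module}
4. pcb@(3, 1) — no placed neighbour ⇒ disconnected

Invalid at step 4 (disconnected)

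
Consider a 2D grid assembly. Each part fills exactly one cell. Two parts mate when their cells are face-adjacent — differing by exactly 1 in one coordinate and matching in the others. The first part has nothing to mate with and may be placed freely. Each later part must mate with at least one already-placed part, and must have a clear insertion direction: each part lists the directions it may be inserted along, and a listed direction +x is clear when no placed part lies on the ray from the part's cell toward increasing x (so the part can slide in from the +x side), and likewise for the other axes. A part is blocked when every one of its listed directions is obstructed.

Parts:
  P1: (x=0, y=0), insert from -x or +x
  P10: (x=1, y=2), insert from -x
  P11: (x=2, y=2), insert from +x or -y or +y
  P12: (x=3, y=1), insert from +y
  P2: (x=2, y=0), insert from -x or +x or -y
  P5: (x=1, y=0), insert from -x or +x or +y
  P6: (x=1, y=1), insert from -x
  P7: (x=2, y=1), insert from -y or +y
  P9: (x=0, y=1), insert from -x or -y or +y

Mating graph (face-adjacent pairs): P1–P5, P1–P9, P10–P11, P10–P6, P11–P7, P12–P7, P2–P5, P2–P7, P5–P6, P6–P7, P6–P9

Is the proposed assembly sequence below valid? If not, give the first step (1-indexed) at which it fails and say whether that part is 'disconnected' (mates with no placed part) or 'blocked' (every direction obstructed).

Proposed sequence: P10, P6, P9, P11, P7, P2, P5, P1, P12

Valid

1. P10@(1, 2) [-x clear] — {P10}
2. P6@(1, 1) [-x clear] — {P10, P6}
3. P9@(0, 1) [-x clear] — {P10, P6, P9}
4. P11@(2, 2) [+x clear] — {P10, P11, P6, P9}
5. P7@(2, 1) [-y clear] — {P10, P11, P6, P7, P9}
6. P2@(2, 0) [-x clear] — {P10, P11, P2, P6, P7, P9}
7. P5@(1, 0) [-x clear] — {P10, P11, P2, P5, P6, P7, P9}
8. P1@(0, 0) [-x clear] — {P1, P10, P11, P2, P5, P6, P7, P9}
9. P12@(3, 1) [+y clear] — {P1, P10, P11, P12, P2, P5, P6, P7, P9}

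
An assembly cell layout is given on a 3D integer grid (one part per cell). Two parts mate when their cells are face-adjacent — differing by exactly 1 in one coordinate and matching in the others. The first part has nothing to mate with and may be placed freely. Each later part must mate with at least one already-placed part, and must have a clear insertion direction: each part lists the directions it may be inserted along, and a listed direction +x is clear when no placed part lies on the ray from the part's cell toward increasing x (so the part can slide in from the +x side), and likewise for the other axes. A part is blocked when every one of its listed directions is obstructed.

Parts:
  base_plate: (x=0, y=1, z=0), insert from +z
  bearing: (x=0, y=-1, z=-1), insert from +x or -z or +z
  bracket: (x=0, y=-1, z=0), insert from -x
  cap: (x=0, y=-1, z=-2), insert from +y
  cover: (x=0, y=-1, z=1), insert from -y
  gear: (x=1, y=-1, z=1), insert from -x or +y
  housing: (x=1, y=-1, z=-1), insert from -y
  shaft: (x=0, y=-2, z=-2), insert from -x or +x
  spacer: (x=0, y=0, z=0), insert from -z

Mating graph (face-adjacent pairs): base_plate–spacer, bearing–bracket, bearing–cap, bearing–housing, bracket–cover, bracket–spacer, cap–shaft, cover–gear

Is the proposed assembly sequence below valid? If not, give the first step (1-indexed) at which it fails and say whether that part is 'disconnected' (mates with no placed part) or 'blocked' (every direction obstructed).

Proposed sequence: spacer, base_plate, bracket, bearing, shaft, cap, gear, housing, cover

Invalid at step 5 (disconnected)

1. spacer@(0, 0, 0) [-z clear] — {spacer}
2. base_plate@(0, 1, 0) [+z clear] — {base_plate, spacer}
3. bracket@(0, -1, 0) [-x clear] — {base_plate, bracket, spacer}
4. bearing@(0, -1, -1) [+x clear] — {base_plate, bearing, bracket, spacer}
5. shaft@(0, -2, -2) — no placed neighbour ⇒ disconnected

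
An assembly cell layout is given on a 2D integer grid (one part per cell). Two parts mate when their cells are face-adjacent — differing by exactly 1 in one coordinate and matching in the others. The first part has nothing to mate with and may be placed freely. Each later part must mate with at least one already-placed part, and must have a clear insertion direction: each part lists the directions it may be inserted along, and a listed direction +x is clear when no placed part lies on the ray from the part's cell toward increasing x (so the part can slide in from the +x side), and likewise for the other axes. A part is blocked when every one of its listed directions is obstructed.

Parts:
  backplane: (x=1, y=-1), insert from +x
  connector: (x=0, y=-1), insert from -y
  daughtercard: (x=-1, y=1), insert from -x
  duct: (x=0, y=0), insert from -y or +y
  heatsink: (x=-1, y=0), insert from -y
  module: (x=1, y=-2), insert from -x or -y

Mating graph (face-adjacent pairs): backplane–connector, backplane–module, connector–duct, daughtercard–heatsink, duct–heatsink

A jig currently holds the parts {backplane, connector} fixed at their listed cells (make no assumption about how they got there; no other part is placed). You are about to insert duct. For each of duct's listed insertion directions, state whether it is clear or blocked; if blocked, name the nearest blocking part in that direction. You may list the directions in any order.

+y: clear; -y: blocked by connector

-y: nearest on ray is connector@(0, -1) ⇒ blocked
+y: ray from duct(0, 0) has no placed part ⇒ clear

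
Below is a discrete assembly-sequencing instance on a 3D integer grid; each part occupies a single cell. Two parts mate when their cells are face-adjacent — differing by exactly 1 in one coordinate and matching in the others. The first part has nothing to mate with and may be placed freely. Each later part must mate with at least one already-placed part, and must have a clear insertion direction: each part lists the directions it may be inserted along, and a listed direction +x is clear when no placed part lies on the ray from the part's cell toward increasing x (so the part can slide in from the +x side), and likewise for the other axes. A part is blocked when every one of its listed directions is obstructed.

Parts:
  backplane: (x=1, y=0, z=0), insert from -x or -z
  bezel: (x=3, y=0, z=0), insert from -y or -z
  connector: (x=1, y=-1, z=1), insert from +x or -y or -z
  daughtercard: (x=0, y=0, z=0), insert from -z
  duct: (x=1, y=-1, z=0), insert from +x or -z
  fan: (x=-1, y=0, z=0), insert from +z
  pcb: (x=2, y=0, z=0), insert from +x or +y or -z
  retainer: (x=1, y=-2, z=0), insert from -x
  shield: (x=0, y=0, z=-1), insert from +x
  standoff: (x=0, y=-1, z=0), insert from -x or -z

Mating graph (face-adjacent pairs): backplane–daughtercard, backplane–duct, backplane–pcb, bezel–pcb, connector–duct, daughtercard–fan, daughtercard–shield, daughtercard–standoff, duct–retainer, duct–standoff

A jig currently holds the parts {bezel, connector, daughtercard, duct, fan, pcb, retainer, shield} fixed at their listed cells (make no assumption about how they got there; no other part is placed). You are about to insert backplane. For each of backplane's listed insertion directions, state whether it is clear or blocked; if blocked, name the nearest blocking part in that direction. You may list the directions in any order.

-x: blocked by daughtercard; -z: clear

-x: nearest on ray is daughtercard@(0, 0, 0) ⇒ blocked
-z: ray from backplane(1, 0, 0) has no placed part ⇒ clear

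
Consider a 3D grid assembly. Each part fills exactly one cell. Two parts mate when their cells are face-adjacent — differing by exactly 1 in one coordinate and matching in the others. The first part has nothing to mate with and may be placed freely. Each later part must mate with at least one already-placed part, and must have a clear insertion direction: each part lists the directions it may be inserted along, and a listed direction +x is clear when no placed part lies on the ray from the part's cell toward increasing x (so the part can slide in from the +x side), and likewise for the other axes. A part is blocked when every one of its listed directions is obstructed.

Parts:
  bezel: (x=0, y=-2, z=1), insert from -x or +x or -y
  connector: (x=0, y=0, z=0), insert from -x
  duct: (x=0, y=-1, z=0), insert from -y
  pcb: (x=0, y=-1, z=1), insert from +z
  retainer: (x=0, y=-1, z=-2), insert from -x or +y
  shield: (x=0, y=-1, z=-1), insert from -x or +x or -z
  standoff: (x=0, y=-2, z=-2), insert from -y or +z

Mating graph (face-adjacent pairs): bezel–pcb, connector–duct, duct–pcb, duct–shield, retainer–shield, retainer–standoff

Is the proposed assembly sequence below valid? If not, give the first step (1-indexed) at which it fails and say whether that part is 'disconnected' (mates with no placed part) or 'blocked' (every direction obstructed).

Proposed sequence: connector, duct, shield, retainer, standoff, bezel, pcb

Invalid at step 6 (disconnected)

1. connector@(0, 0, 0) [-x clear] — {connector}
2. duct@(0, -1, 0) [-y clear] — {connector, duct}
3. shield@(0, -1, -1) [-x clear] — {connector, duct, shield}
4. retainer@(0, -1, -2) [-x clear] — {connector, duct, retainer, shield}
5. standoff@(0, -2, -2) [-y clear] — {connector, duct, retainer, shield, standoff}
6. bezel@(0, -2, 1) — no placed neighbour ⇒ disconnected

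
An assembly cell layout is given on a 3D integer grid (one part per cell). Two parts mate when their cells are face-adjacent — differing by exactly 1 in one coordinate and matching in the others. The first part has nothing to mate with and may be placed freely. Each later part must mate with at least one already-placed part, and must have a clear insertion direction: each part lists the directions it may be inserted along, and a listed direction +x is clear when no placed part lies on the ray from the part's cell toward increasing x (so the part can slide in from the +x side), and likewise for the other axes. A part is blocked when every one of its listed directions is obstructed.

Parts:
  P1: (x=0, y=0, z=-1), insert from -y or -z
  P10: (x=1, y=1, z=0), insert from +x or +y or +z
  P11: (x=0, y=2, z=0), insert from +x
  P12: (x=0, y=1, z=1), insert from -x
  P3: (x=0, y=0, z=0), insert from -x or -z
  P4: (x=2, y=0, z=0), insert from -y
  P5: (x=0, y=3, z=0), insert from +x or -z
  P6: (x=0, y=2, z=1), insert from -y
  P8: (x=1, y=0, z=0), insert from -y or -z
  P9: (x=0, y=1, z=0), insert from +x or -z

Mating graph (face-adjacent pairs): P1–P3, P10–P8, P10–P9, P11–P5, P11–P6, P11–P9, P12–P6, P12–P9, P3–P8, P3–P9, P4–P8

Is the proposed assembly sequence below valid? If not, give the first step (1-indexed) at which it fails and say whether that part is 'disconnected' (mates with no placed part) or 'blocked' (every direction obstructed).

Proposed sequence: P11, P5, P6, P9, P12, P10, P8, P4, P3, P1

Valid

1. P11@(0, 2, 0) [+x clear] — {P11}
2. P5@(0, 3, 0) [+x clear] — {P11, P5}
3. P6@(0, 2, 1) [-y clear] — {P11, P5, P6}
4. P9@(0, 1, 0) [+x clear] — {P11, P5, P6, P9}
5. P12@(0, 1, 1) [-x clear] — {P11, P12, P5, P6, P9}
6. P10@(1, 1, 0) [+x clear] — {P10, P11, P12, P5, P6, P9}
7. P8@(1, 0, 0) [-y clear] — {P10, P11, P12, P5, P6, P8, P9}
8. P4@(2, 0, 0) [-y clear] — {P10, P11, P12, P4, P5, P6, P8, P9}
9. P3@(0, 0, 0) [-x clear] — {P10, P11, P12, P3, P4, P5, P6, P8, P9}
10. P1@(0, 0, -1) [-y clear] — {P1, P10, P11, P12, P3, P4, P5, P6, P8, P9}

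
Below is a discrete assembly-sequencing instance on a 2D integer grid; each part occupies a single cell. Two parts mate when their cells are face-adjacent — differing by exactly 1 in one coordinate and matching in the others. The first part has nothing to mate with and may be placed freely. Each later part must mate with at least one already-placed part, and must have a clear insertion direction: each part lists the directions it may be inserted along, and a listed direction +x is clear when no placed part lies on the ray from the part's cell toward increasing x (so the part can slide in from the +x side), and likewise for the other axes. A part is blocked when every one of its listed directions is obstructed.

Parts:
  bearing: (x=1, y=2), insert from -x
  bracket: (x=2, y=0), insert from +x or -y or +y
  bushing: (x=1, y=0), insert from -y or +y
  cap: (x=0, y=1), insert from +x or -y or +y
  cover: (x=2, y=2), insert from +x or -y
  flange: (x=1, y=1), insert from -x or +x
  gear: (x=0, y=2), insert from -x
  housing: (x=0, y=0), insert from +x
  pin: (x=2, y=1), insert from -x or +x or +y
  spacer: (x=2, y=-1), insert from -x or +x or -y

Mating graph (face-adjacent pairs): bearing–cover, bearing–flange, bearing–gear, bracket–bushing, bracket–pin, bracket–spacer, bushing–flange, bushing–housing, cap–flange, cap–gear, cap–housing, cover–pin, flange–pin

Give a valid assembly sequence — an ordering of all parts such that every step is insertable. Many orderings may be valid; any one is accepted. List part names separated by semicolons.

1. cover@(2, 2) [+x clear] — {cover}
2. pin@(2, 1) [-x clear] — {cover, pin}
3. flange@(1, 1) [-x clear] — {cover, flange, pin}
4. cap@(0, 1) [-y clear] — {cap, cover, flange, pin}
5. housing@(0, 0) [+x clear] — {cap, cover, flange, housing, pin}
6. bracket@(2, 0) [+x clear] — {bracket, cap, cover, flange, housing, pin}
7. spacer@(2, -1) [-x clear] — {bracket, cap, cover, flange, housing, pin, spacer}
8. bushing@(1, 0) [-y clear] — {bracket, bushing, cap, cover, flange, housing, pin, spacer}
9. bearing@(1, 2) [-x clear] — {bearing, bracket, bushing, cap, cover, flange, housing, pin, spacer}
10. gear@(0, 2) [-x clear] — {bearing, bracket, bushing, cap, cover, flange, gear, housing, pin, spacer}

cover; pin; flange; cap; housing; bracket; spacer; bushing; bearing; gear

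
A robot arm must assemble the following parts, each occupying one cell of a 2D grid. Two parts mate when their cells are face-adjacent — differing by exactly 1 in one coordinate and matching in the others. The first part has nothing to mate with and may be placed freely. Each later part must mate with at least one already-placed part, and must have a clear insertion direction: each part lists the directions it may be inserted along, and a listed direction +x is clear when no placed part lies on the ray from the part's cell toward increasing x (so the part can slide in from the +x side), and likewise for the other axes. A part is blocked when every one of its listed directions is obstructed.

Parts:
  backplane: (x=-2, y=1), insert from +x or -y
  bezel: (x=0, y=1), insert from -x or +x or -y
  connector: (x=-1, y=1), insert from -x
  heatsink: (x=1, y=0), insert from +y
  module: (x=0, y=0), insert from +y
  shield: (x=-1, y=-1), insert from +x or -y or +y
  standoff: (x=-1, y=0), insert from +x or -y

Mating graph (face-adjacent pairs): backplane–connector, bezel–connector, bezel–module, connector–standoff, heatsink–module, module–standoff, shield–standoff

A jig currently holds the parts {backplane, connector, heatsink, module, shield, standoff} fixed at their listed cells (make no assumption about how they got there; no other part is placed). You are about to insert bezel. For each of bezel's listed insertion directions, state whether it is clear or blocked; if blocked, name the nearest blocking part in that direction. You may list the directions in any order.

-x: nearest on ray is connector@(-1, 1) ⇒ blocked
+x: ray from bezel(0, 1) has no placed part ⇒ clear
-y: nearest on ray is module@(0, 0) ⇒ blocked

+x: clear; -x: blocked by connector; -y: blocked by module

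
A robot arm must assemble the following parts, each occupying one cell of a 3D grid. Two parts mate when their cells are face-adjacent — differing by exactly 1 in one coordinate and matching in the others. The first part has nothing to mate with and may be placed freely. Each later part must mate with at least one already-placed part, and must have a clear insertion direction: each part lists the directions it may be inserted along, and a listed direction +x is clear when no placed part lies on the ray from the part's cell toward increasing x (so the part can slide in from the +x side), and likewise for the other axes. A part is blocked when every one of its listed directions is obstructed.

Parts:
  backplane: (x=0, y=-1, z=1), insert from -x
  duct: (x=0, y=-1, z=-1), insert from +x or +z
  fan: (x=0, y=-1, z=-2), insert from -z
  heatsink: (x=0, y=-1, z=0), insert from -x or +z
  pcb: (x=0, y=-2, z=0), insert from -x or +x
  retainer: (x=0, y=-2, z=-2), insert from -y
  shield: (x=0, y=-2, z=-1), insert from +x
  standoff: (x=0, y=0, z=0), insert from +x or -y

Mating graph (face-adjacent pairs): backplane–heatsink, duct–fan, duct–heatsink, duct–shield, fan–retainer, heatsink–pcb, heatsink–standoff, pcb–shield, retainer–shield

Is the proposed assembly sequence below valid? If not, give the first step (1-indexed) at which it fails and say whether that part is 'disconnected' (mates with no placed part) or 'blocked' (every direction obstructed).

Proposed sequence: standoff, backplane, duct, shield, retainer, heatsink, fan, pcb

Invalid at step 2 (disconnected)

1. standoff@(0, 0, 0) [+x clear] — {standoff}
2. backplane@(0, -1, 1) — no placed neighbour ⇒ disconnected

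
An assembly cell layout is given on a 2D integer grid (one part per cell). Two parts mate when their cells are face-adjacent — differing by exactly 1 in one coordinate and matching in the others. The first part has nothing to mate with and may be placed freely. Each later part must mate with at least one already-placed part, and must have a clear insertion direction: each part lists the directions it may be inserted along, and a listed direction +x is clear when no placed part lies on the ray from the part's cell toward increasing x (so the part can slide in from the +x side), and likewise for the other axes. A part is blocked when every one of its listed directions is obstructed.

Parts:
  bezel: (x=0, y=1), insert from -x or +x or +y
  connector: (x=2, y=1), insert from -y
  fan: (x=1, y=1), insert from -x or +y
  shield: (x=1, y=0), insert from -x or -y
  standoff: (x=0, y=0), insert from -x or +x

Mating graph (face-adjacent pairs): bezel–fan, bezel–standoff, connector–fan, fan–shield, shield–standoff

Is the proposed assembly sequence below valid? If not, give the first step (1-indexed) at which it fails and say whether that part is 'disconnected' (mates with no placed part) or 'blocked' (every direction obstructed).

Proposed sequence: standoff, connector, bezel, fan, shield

Invalid at step 2 (disconnected)

1. standoff@(0, 0) [-x clear] — {standoff}
2. connector@(2, 1) — no placed neighbour ⇒ disconnected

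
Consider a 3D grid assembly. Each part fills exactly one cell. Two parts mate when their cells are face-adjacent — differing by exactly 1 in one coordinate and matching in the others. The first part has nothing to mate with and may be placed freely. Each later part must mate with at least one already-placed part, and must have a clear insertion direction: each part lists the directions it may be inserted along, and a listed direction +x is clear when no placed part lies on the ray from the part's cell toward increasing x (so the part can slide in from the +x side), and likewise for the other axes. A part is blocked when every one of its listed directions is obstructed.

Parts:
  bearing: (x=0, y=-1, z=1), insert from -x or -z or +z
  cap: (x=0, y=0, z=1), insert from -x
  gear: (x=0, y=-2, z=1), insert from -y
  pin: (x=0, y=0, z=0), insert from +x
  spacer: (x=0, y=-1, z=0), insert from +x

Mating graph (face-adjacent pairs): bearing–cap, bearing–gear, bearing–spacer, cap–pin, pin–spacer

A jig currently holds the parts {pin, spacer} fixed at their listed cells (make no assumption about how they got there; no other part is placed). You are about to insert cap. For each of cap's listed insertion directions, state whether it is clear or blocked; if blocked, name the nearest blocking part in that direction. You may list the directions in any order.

-x: clear

-x: ray from cap(0, 0, 1) has no placed part ⇒ clear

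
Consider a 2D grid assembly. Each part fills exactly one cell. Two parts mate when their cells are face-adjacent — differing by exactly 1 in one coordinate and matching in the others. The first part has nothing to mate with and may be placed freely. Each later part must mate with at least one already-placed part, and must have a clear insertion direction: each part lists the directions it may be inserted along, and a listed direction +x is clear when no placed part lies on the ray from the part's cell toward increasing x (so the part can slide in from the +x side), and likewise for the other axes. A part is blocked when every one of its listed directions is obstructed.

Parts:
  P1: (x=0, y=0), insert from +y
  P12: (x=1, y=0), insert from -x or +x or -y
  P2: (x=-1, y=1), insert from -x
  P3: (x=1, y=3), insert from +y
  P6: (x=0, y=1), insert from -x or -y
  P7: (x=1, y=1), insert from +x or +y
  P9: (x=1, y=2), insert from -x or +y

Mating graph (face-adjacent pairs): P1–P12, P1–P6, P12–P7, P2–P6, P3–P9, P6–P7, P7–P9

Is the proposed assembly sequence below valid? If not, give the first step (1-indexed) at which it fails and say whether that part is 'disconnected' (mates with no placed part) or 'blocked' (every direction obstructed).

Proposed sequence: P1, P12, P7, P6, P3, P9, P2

1. P1@(0, 0) [+y clear] — {P1}
2. P12@(1, 0) [+x clear] — {P1, P12}
3. P7@(1, 1) [+x clear] — {P1, P12, P7}
4. P6@(0, 1) [-x clear] — {P1, P12, P6, P7}
5. P3@(1, 3) — no placed neighbour ⇒ disconnected

Invalid at step 5 (disconnected)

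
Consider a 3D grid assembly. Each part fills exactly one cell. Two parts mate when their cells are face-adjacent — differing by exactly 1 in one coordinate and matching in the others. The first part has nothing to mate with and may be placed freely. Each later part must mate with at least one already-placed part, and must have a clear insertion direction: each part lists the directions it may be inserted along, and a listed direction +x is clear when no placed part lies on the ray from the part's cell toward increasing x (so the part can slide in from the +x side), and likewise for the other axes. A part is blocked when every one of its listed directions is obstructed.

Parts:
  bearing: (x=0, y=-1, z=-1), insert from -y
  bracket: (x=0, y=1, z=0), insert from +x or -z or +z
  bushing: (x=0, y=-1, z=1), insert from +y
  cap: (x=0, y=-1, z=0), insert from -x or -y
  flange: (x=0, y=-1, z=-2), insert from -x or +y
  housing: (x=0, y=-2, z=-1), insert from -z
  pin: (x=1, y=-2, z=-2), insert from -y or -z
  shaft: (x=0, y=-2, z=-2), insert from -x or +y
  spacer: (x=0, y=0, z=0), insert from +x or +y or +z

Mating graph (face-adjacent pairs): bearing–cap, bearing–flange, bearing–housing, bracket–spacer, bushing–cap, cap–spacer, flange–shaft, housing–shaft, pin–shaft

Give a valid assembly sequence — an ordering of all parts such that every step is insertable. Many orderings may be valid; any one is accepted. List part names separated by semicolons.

cap; spacer; bushing; bracket; bearing; flange; housing; shaft; pin

1. cap@(0, -1, 0) [-x clear] — {cap}
2. spacer@(0, 0, 0) [+x clear] — {cap, spacer}
3. bushing@(0, -1, 1) [+y clear] — {bushing, cap, spacer}
4. bracket@(0, 1, 0) [+x clear] — {bracket, bushing, cap, spacer}
5. bearing@(0, -1, -1) [-y clear] — {bearing, bracket, bushing, cap, spacer}
6. flange@(0, -1, -2) [-x clear] — {bearing, bracket, bushing, cap, flange, spacer}
7. housing@(0, -2, -1) [-z clear] — {bearing, bracket, bushing, cap, flange, housing, spacer}
8. shaft@(0, -2, -2) [-x clear] — {bearing, bracket, bushing, cap, flange, housing, shaft, spacer}
9. pin@(1, -2, -2) [-y clear] — {bearing, bracket, bushing, cap, flange, housing, pin, shaft, spacer}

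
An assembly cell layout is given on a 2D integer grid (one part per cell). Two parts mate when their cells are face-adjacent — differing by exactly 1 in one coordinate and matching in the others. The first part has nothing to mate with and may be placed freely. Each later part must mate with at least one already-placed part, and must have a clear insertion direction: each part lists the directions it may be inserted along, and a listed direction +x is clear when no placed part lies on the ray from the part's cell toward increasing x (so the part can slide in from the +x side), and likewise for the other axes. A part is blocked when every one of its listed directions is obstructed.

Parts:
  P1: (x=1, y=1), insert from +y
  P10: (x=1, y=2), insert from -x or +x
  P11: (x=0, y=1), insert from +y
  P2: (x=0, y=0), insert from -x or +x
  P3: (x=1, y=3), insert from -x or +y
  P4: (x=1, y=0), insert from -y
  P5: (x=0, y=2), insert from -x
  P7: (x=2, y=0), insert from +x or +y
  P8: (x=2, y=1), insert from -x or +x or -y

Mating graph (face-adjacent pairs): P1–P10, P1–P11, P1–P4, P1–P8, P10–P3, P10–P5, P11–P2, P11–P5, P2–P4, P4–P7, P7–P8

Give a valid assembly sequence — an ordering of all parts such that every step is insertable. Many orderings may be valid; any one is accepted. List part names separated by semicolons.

1. P1@(1, 1) [+y clear] — {P1}
2. P10@(1, 2) [-x clear] — {P1, P10}
3. P8@(2, 1) [+x clear] — {P1, P10, P8}
4. P3@(1, 3) [-x clear] — {P1, P10, P3, P8}
5. P4@(1, 0) [-y clear] — {P1, P10, P3, P4, P8}
6. P2@(0, 0) [-x clear] — {P1, P10, P2, P3, P4, P8}
7. P7@(2, 0) [+x clear] — {P1, P10, P2, P3, P4, P7, P8}
8. P11@(0, 1) [+y clear] — {P1, P10, P11, P2, P3, P4, P7, P8}
9. P5@(0, 2) [-x clear] — {P1, P10, P11, P2, P3, P4, P5, P7, P8}

P1; P10; P8; P3; P4; P2; P7; P11; P5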